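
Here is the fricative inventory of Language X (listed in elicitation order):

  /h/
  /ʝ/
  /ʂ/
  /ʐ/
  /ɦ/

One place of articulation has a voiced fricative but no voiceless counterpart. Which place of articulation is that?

palatal

place of articulation  voiceless  voiced  
retroflex         ʂ         ʐ       
palatal           —         ʝ       
glottal           h         ɦ       
Every place of articulation has a voiceless member except palatal, where /ç/ would be expected.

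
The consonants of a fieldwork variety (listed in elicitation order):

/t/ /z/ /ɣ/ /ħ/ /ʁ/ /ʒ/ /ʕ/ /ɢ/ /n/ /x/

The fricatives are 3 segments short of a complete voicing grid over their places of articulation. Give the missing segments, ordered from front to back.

/s/, /ʃ/, /χ/

place of articulation  voiceless  voiced  
alveolar          —         z       
postalveolar      —         ʒ       
velar             x         ɣ       
uvular            —         ʁ       
pharyngeal        ħ         ʕ       
Gaps, from front to back: alveolar lacks voiceless (/s/); postalveolar lacks voiceless (/ʃ/); uvular lacks voiceless (/χ/).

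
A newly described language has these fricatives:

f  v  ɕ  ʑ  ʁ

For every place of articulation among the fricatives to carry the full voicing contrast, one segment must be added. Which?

/χ/

labiodental: voiceless /f/, voiced /v/.
alveolo-palatal: voiceless /ɕ/, voiced /ʑ/.
uvular: voiceless —, voiced /ʁ/.
The uvular row has no voiceless member, so the gap is the voiceless uvular fricative /χ/.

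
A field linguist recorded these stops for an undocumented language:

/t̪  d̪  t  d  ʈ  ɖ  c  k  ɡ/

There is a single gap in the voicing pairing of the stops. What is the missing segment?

dental: voiceless /t̪/, voiced /d̪/.
alveolar: voiceless /t/, voiced /d/.
retroflex: voiceless /ʈ/, voiced /ɖ/.
palatal: voiceless /c/, voiced —.
velar: voiceless /k/, voiced /ɡ/.
The palatal row has no voiced member, so the gap is the voiced palatal stop /ɟ/.

/ɟ/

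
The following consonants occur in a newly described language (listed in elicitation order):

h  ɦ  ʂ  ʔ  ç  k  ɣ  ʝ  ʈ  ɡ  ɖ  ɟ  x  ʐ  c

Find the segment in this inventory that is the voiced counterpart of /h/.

/ɦ/

/h/ is a voiceless glottal fricative.
The voiced counterpart is a voiced glottal fricative — in this inventory, /ɦ/.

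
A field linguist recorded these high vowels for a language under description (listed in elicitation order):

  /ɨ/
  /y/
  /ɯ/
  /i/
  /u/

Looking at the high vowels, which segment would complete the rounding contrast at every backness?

Unrounded: /i/ (front), /ɨ/ (central), /ɯ/ (back).
Rounded: /y/ (front), /u/ (back).
The central row has no rounded member, so the gap is the central rounded vowel /ʉ/.

/ʉ/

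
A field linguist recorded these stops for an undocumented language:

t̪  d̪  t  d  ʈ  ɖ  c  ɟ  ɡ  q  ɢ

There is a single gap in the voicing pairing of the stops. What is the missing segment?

dental: voiceless /t̪/, voiced /d̪/.
alveolar: voiceless /t/, voiced /d/.
retroflex: voiceless /ʈ/, voiced /ɖ/.
palatal: voiceless /c/, voiced /ɟ/.
velar: voiceless —, voiced /ɡ/.
uvular: voiceless /q/, voiced /ɢ/.
The velar row has no voiceless member, so the gap is the voiceless velar stop /k/.

/k/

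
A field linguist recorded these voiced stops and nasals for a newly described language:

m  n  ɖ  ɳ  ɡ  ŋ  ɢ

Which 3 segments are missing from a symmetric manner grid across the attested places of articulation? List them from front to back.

place of articulation  oral stop  nasal   
bilabial          —         m       
alveolar          —         n       
retroflex         ɖ         ɳ       
velar             ɡ         ŋ       
uvular            ɢ         —       
Gaps, from front to back: bilabial lacks oral stop (/b/); alveolar lacks oral stop (/d/); uvular lacks nasal (/ɴ/).

/b/, /d/, /ɴ/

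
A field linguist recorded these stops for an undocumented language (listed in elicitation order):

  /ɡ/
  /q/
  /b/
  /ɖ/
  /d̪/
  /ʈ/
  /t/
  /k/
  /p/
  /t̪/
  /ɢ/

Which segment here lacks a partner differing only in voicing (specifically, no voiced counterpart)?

Bilabial: /p/ ~ /b/
Dental: /t̪/ ~ /d̪/
Retroflex: /ʈ/ ~ /ɖ/
Velar: /k/ ~ /ɡ/
Uvular: /q/ ~ /ɢ/
Alveolar: only /t/ (voiceless); no voiced partner.
So /t/ is the unpaired segment.

/t/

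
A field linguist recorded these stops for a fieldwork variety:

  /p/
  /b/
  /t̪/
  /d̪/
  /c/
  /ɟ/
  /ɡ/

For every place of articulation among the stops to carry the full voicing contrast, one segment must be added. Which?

/k/

place of articulation  voiceless  voiced  
bilabial          p         b       
dental            t̪        d̪      
palatal           c         ɟ       
velar             —         ɡ       
The velar row has no voiceless member, so the gap is the voiceless velar stop /k/.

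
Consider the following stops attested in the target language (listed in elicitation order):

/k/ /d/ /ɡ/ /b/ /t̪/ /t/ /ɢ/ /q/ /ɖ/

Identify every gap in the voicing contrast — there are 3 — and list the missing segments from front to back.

place of articulation  voiceless  voiced  
bilabial          —         b       
dental            t̪        —       
alveolar          t         d       
retroflex         —         ɖ       
velar             k         ɡ       
uvular            q         ɢ       
Gaps, from front to back: bilabial lacks voiceless (/p/); dental lacks voiced (/d̪/); retroflex lacks voiceless (/ʈ/).

/p/, /d̪/, /ʈ/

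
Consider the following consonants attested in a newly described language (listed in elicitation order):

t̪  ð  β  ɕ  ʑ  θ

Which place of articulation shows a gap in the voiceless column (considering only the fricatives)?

bilabial

bilabial: voiceless —, voiced /β/.
dental: voiceless /θ/, voiced /ð/.
alveolo-palatal: voiceless /ɕ/, voiced /ʑ/.
Every place of articulation has a voiceless member except bilabial, where /ɸ/ would be expected.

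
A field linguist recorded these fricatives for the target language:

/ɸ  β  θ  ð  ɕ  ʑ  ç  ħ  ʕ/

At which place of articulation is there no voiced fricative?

palatal

Voiceless: /ɸ/ (bilabial), /θ/ (dental), /ɕ/ (alveolo-palatal), /ç/ (palatal), /ħ/ (pharyngeal).
Voiced: /β/ (bilabial), /ð/ (dental), /ʑ/ (alveolo-palatal), /ʕ/ (pharyngeal).
Every place of articulation has a voiced member except palatal, where /ʝ/ would be expected.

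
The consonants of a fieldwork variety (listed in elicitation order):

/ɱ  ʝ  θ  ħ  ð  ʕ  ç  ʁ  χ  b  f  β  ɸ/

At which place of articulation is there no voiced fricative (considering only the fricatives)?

labiodental

bilabial: voiceless /ɸ/, voiced /β/.
labiodental: voiceless /f/, voiced —.
dental: voiceless /θ/, voiced /ð/.
palatal: voiceless /ç/, voiced /ʝ/.
uvular: voiceless /χ/, voiced /ʁ/.
pharyngeal: voiceless /ħ/, voiced /ʕ/.
Every place of articulation has a voiced member except labiodental, where /v/ would be expected.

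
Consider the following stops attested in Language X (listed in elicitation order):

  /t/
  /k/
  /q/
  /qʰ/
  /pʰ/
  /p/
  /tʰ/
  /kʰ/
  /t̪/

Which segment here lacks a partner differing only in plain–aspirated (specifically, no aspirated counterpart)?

/t̪/

Bilabial: /p/ ~ /pʰ/
Alveolar: /t/ ~ /tʰ/
Velar: /k/ ~ /kʰ/
Uvular: /q/ ~ /qʰ/
Dental: only /t̪/ (plain); no aspirated partner.
So /t̪/ is the unpaired segment.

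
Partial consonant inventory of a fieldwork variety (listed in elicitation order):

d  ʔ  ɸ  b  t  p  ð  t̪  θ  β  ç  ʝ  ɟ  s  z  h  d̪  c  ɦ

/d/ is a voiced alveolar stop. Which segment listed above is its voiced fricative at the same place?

/z/

The voiced fricative at the same place is a voiced alveolar fricative — in this inventory, /z/.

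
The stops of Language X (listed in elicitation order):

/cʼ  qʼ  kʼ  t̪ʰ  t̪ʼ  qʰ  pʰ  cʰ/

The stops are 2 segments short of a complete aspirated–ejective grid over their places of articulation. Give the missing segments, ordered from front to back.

/pʼ/, /kʰ/

bilabial: aspirated /pʰ/, ejective —.
dental: aspirated /t̪ʰ/, ejective /t̪ʼ/.
palatal: aspirated /cʰ/, ejective /cʼ/.
velar: aspirated —, ejective /kʼ/.
uvular: aspirated /qʰ/, ejective /qʼ/.
Gaps, from front to back: bilabial lacks ejective (/pʼ/); velar lacks aspirated (/kʰ/).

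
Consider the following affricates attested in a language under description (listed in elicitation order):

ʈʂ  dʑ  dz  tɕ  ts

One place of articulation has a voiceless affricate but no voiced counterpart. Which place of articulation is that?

place of articulation  voiceless  voiced  
alveolar          ts        dz      
retroflex         ʈʂ        —       
alveolo-palatal   tɕ        dʑ      
Every place of articulation has a voiced member except retroflex, where /ɖʐ/ would be expected.

retroflex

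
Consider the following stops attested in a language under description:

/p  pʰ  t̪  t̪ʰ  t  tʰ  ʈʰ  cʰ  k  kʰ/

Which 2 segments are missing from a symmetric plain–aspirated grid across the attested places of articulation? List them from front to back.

bilabial: plain /p/, aspirated /pʰ/.
dental: plain /t̪/, aspirated /t̪ʰ/.
alveolar: plain /t/, aspirated /tʰ/.
retroflex: plain —, aspirated /ʈʰ/.
palatal: plain —, aspirated /cʰ/.
velar: plain /k/, aspirated /kʰ/.
Gaps, from front to back: retroflex lacks plain (/ʈ/); palatal lacks plain (/c/).

/ʈ/, /c/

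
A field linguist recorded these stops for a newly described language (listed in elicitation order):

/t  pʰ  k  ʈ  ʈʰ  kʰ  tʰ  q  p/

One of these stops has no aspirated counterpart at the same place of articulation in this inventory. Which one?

/q/

Bilabial: /p/ ~ /pʰ/
Alveolar: /t/ ~ /tʰ/
Retroflex: /ʈ/ ~ /ʈʰ/
Velar: /k/ ~ /kʰ/
Uvular: only /q/ (plain); no aspirated partner.
So /q/ is the unpaired segment.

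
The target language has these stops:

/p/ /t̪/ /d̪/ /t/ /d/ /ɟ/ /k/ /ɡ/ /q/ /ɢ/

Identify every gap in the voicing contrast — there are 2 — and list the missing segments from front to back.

Voiceless: /p/ (bilabial), /t̪/ (dental), /t/ (alveolar), /k/ (velar), /q/ (uvular).
Voiced: /d̪/ (dental), /d/ (alveolar), /ɟ/ (palatal), /ɡ/ (velar), /ɢ/ (uvular).
Gaps, from front to back: bilabial lacks voiced (/b/); palatal lacks voiceless (/c/).

/b/, /c/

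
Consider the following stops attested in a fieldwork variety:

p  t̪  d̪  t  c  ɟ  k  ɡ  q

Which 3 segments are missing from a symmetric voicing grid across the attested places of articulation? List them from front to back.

/b/, /d/, /ɢ/

place of articulation  voiceless  voiced  
bilabial          p         —       
dental            t̪        d̪      
alveolar          t         —       
palatal           c         ɟ       
velar             k         ɡ       
uvular            q         —       
Gaps, from front to back: bilabial lacks voiced (/b/); alveolar lacks voiced (/d/); uvular lacks voiced (/ɢ/).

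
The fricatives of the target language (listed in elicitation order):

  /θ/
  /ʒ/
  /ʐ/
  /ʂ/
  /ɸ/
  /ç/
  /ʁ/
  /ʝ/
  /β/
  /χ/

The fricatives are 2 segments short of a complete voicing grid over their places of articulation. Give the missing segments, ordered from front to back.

Voiceless: /ɸ/ (bilabial), /θ/ (dental), /ʂ/ (retroflex), /ç/ (palatal), /χ/ (uvular).
Voiced: /β/ (bilabial), /ʒ/ (postalveolar), /ʐ/ (retroflex), /ʝ/ (palatal), /ʁ/ (uvular).
Gaps, from front to back: dental lacks voiced (/ð/); postalveolar lacks voiceless (/ʃ/).

/ð/, /ʃ/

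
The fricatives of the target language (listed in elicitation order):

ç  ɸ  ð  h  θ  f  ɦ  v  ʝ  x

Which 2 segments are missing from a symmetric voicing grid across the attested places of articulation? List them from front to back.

/β/, /ɣ/

place of articulation  voiceless  voiced  
bilabial          ɸ         —       
labiodental       f         v       
dental            θ         ð       
palatal           ç         ʝ       
velar             x         —       
glottal           h         ɦ       
Gaps, from front to back: bilabial lacks voiced (/β/); velar lacks voiced (/ɣ/).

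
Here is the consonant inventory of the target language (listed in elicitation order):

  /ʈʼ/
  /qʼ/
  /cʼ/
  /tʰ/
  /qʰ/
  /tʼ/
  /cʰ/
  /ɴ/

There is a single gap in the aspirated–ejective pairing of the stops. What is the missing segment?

/ʈʰ/

place of articulation  aspirated  ejective
alveolar          tʰ        tʼ      
retroflex         —         ʈʼ      
palatal           cʰ        cʼ      
uvular            qʰ        qʼ      
The retroflex row has no aspirated member, so the gap is the aspirated retroflex stop /ʈʰ/.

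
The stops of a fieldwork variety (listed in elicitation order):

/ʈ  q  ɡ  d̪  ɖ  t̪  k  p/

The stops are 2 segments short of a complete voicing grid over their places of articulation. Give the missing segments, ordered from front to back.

/b/, /ɢ/

Voiceless: /p/ (bilabial), /t̪/ (dental), /ʈ/ (retroflex), /k/ (velar), /q/ (uvular).
Voiced: /d̪/ (dental), /ɖ/ (retroflex), /ɡ/ (velar).
Gaps, from front to back: bilabial lacks voiced (/b/); uvular lacks voiced (/ɢ/).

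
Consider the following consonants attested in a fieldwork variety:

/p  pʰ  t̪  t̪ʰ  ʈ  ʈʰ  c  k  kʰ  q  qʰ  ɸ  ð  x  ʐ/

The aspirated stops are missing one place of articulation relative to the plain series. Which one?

palatal

bilabial: plain /p/, aspirated /pʰ/.
dental: plain /t̪/, aspirated /t̪ʰ/.
retroflex: plain /ʈ/, aspirated /ʈʰ/.
palatal: plain /c/, aspirated —.
velar: plain /k/, aspirated /kʰ/.
uvular: plain /q/, aspirated /qʰ/.
Every place of articulation has an aspirated member except palatal, where /cʰ/ would be expected.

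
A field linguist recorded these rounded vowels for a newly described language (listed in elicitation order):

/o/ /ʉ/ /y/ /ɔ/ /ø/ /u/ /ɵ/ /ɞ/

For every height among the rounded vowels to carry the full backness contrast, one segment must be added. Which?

/œ/

high: front /y/, central /ʉ/, back /u/.
high-mid: front /ø/, central /ɵ/, back /o/.
low-mid: front —, central /ɞ/, back /ɔ/.
The low-mid row has no front member, so the gap is the low-mid front rounded vowel /œ/.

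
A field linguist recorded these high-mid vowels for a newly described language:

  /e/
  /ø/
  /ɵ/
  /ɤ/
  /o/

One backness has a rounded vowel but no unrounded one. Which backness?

backness          unrounded  rounded 
front             e         ø       
central           —         ɵ       
back              ɤ         o       
Every backness has an unrounded member except central, where /ɘ/ would be expected.

central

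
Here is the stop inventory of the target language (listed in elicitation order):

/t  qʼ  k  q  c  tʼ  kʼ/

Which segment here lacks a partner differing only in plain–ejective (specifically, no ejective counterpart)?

Alveolar: /t/ ~ /tʼ/
Velar: /k/ ~ /kʼ/
Uvular: /q/ ~ /qʼ/
Palatal: only /c/ (plain); no ejective partner.
So /c/ is the unpaired segment.

/c/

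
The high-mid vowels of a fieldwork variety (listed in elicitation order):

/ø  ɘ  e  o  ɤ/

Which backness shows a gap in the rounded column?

central

Unrounded: /e/ (front), /ɘ/ (central), /ɤ/ (back).
Rounded: /ø/ (front), /o/ (back).
Every backness has a rounded member except central, where /ɵ/ would be expected.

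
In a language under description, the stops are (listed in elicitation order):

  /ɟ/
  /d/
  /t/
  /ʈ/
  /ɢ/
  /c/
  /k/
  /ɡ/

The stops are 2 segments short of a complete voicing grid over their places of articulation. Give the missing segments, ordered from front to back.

alveolar: voiceless /t/, voiced /d/.
retroflex: voiceless /ʈ/, voiced —.
palatal: voiceless /c/, voiced /ɟ/.
velar: voiceless /k/, voiced /ɡ/.
uvular: voiceless —, voiced /ɢ/.
Gaps, from front to back: retroflex lacks voiced (/ɖ/); uvular lacks voiceless (/q/).

/ɖ/, /q/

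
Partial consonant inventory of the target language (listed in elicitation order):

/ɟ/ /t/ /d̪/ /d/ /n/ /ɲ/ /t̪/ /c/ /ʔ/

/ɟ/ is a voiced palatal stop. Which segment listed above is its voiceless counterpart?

The voiceless counterpart is a voiceless palatal stop — in this inventory, /c/.

/c/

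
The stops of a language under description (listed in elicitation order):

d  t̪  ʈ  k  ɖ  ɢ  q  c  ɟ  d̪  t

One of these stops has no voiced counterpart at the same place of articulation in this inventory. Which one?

/k/

Dental: /t̪/ ~ /d̪/
Alveolar: /t/ ~ /d/
Retroflex: /ʈ/ ~ /ɖ/
Palatal: /c/ ~ /ɟ/
Uvular: /q/ ~ /ɢ/
Velar: only /k/ (voiceless); no voiced partner.
So /k/ is the unpaired segment.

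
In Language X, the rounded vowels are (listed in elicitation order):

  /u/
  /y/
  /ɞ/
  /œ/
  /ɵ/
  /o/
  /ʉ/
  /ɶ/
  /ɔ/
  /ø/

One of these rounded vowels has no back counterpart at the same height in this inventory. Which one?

High: /y/ ~ /ʉ/ ~ /u/
High-mid: /ø/ ~ /ɵ/ ~ /o/
Low-mid: /œ/ ~ /ɞ/ ~ /ɔ/
Low: only /ɶ/ (front); no back partner.
So /ɶ/ is the unpaired segment.

/ɶ/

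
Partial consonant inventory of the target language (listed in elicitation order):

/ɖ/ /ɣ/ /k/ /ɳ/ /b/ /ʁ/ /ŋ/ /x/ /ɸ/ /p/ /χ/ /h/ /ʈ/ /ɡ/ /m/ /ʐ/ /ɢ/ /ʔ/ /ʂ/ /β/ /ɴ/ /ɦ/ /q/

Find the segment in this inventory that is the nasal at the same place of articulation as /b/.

/m/

/b/ is a voiced bilabial stop.
The nasal at the same place is a bilabial nasal — in this inventory, /m/.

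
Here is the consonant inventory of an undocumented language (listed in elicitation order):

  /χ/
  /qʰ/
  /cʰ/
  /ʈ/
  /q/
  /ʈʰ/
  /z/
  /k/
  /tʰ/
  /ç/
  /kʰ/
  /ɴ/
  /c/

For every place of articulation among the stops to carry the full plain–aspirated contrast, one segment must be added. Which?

/t/

Plain: /ʈ/ (retroflex), /c/ (palatal), /k/ (velar), /q/ (uvular).
Aspirated: /tʰ/ (alveolar), /ʈʰ/ (retroflex), /cʰ/ (palatal), /kʰ/ (velar), /qʰ/ (uvular).
The alveolar row has no plain member, so the gap is the plain alveolar stop /t/.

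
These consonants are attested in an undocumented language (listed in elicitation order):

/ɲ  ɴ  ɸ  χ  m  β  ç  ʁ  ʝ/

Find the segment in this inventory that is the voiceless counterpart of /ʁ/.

/ʁ/ is a voiced uvular fricative.
The voiceless counterpart is a voiceless uvular fricative — in this inventory, /χ/.

/χ/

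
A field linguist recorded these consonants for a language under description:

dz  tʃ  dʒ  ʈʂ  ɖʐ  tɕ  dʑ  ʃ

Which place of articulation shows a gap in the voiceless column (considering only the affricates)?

Voiceless: /tʃ/ (postalveolar), /ʈʂ/ (retroflex), /tɕ/ (alveolo-palatal).
Voiced: /dz/ (alveolar), /dʒ/ (postalveolar), /ɖʐ/ (retroflex), /dʑ/ (alveolo-palatal).
Every place of articulation has a voiceless member except alveolar, where /ts/ would be expected.

alveolar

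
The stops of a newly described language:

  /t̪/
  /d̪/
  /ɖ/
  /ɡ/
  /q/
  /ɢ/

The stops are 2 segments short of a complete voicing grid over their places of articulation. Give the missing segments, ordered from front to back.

dental: voiceless /t̪/, voiced /d̪/.
retroflex: voiceless —, voiced /ɖ/.
velar: voiceless —, voiced /ɡ/.
uvular: voiceless /q/, voiced /ɢ/.
Gaps, from front to back: retroflex lacks voiceless (/ʈ/); velar lacks voiceless (/k/).

/ʈ/, /k/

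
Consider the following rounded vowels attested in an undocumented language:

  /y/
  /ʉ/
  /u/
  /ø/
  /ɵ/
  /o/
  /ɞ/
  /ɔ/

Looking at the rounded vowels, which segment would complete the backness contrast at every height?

high: front /y/, central /ʉ/, back /u/.
high-mid: front /ø/, central /ɵ/, back /o/.
low-mid: front —, central /ɞ/, back /ɔ/.
The low-mid row has no front member, so the gap is the low-mid front rounded vowel /œ/.

/œ/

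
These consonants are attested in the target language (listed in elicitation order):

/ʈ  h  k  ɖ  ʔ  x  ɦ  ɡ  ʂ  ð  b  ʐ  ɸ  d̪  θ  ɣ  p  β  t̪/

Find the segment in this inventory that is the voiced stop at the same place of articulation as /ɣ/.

/ɣ/ is a voiced velar fricative.
The voiced stop at the same place is a voiced velar stop — in this inventory, /ɡ/.

/ɡ/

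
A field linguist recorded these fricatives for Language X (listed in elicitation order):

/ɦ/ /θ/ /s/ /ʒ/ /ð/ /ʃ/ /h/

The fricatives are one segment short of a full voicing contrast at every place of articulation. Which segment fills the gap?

/z/

place of articulation  voiceless  voiced  
dental            θ         ð       
alveolar          s         —       
postalveolar      ʃ         ʒ       
glottal           h         ɦ       
The alveolar row has no voiced member, so the gap is the voiced alveolar fricative /z/.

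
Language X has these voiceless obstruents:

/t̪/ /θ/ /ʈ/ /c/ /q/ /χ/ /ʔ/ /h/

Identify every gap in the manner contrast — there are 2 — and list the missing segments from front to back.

/ʂ/, /ç/

dental: stop /t̪/, fricative /θ/.
retroflex: stop /ʈ/, fricative —.
palatal: stop /c/, fricative —.
uvular: stop /q/, fricative /χ/.
glottal: stop /ʔ/, fricative /h/.
Gaps, from front to back: retroflex lacks fricative (/ʂ/); palatal lacks fricative (/ç/).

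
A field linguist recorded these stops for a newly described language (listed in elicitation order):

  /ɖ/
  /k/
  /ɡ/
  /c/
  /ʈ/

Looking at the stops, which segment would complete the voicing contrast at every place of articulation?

/ɟ/

place of articulation  voiceless  voiced  
retroflex         ʈ         ɖ       
palatal           c         —       
velar             k         ɡ       
The palatal row has no voiced member, so the gap is the voiced palatal stop /ɟ/.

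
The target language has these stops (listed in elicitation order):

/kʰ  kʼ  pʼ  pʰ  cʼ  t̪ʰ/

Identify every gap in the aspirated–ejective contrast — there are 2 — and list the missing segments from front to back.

/t̪ʼ/, /cʰ/

Aspirated: /pʰ/ (bilabial), /t̪ʰ/ (dental), /kʰ/ (velar).
Ejective: /pʼ/ (bilabial), /cʼ/ (palatal), /kʼ/ (velar).
Gaps, from front to back: dental lacks ejective (/t̪ʼ/); palatal lacks aspirated (/cʰ/).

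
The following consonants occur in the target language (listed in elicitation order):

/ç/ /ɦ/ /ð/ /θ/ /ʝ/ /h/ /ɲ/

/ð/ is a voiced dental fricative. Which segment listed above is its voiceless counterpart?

/θ/

The voiceless counterpart is a voiceless dental fricative — in this inventory, /θ/.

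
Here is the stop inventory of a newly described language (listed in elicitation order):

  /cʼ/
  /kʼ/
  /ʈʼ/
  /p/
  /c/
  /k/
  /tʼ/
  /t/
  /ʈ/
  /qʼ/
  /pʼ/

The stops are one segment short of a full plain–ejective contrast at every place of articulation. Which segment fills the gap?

/q/

bilabial: plain /p/, ejective /pʼ/.
alveolar: plain /t/, ejective /tʼ/.
retroflex: plain /ʈ/, ejective /ʈʼ/.
palatal: plain /c/, ejective /cʼ/.
velar: plain /k/, ejective /kʼ/.
uvular: plain —, ejective /qʼ/.
The uvular row has no plain member, so the gap is the plain uvular stop /q/.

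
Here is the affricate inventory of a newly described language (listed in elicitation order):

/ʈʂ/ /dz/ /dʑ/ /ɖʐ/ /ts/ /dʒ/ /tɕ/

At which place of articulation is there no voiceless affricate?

postalveolar

place of articulation  voiceless  voiced  
alveolar          ts        dz      
postalveolar      —         dʒ      
retroflex         ʈʂ        ɖʐ      
alveolo-palatal   tɕ        dʑ      
Every place of articulation has a voiceless member except postalveolar, where /tʃ/ would be expected.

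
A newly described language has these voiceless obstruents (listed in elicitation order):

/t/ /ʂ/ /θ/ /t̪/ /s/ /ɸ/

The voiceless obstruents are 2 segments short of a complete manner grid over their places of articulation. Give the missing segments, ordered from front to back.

Stop: /t̪/ (dental), /t/ (alveolar).
Fricative: /ɸ/ (bilabial), /θ/ (dental), /s/ (alveolar), /ʂ/ (retroflex).
Gaps, from front to back: bilabial lacks stop (/p/); retroflex lacks stop (/ʈ/).

/p/, /ʈ/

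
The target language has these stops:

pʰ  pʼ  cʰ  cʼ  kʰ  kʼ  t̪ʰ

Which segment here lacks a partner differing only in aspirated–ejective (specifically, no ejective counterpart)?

Bilabial: /pʰ/ ~ /pʼ/
Palatal: /cʰ/ ~ /cʼ/
Velar: /kʰ/ ~ /kʼ/
Dental: only /t̪ʰ/ (aspirated); no ejective partner.
So /t̪ʰ/ is the unpaired segment.

/t̪ʰ/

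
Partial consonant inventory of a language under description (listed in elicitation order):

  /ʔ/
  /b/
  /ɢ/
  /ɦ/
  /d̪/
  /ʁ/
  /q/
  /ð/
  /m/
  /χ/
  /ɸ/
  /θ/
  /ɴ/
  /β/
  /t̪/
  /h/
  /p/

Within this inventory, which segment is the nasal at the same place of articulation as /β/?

/β/ is a voiced bilabial fricative.
The nasal at the same place is a bilabial nasal — in this inventory, /m/.

/m/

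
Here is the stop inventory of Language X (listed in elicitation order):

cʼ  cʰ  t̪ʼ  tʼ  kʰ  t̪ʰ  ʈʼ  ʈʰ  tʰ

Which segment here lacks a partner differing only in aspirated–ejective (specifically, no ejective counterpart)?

Dental: /t̪ʰ/ ~ /t̪ʼ/
Alveolar: /tʰ/ ~ /tʼ/
Retroflex: /ʈʰ/ ~ /ʈʼ/
Palatal: /cʰ/ ~ /cʼ/
Velar: only /kʰ/ (aspirated); no ejective partner.
So /kʰ/ is the unpaired segment.

/kʰ/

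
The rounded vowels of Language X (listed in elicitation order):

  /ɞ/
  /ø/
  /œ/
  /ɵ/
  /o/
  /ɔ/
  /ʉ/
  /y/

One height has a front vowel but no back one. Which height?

high: front /y/, central /ʉ/, back —.
high-mid: front /ø/, central /ɵ/, back /o/.
low-mid: front /œ/, central /ɞ/, back /ɔ/.
Every height has a back member except high, where /u/ would be expected.

high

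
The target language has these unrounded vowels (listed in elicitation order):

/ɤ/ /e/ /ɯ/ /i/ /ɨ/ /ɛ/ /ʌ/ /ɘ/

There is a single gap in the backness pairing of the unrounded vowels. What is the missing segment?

Front: /i/ (high), /e/ (high-mid), /ɛ/ (low-mid).
Central: /ɨ/ (high), /ɘ/ (high-mid).
Back: /ɯ/ (high), /ɤ/ (high-mid), /ʌ/ (low-mid).
The low-mid row has no central member, so the gap is the low-mid central unrounded vowel /ɜ/.

/ɜ/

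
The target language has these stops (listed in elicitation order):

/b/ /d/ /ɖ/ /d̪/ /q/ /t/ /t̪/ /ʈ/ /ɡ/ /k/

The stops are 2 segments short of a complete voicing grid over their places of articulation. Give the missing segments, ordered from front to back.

/p/, /ɢ/

bilabial: voiceless —, voiced /b/.
dental: voiceless /t̪/, voiced /d̪/.
alveolar: voiceless /t/, voiced /d/.
retroflex: voiceless /ʈ/, voiced /ɖ/.
velar: voiceless /k/, voiced /ɡ/.
uvular: voiceless /q/, voiced —.
Gaps, from front to back: bilabial lacks voiceless (/p/); uvular lacks voiced (/ɢ/).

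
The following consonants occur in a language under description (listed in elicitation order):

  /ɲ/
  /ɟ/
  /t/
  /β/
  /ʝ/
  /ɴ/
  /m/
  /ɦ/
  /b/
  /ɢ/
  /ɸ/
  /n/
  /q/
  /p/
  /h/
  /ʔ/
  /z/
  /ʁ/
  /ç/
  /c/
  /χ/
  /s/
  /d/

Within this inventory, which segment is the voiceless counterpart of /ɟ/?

/c/

/ɟ/ is a voiced palatal stop.
The voiceless counterpart is a voiceless palatal stop — in this inventory, /c/.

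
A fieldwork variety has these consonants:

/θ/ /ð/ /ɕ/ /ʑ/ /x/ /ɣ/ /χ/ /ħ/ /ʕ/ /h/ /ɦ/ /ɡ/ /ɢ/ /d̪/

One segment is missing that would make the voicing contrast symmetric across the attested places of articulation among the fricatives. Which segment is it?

place of articulation  voiceless  voiced  
dental            θ         ð       
alveolo-palatal   ɕ         ʑ       
velar             x         ɣ       
uvular            χ         —       
pharyngeal        ħ         ʕ       
glottal           h         ɦ       
The uvular row has no voiced member, so the gap is the voiced uvular fricative /ʁ/.

/ʁ/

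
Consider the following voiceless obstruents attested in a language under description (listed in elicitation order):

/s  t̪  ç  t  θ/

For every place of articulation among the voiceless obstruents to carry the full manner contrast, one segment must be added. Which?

place of articulation  stop      fricative
dental            t̪        θ       
alveolar          t         s       
palatal           —         ç       
The palatal row has no stop member, so the gap is the palatal stop /c/.

/c/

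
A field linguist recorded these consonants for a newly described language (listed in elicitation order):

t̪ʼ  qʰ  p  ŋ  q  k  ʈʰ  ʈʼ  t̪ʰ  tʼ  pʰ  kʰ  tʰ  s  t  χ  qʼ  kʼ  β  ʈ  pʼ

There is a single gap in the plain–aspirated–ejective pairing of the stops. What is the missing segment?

bilabial: plain /p/, aspirated /pʰ/, ejective /pʼ/.
dental: plain —, aspirated /t̪ʰ/, ejective /t̪ʼ/.
alveolar: plain /t/, aspirated /tʰ/, ejective /tʼ/.
retroflex: plain /ʈ/, aspirated /ʈʰ/, ejective /ʈʼ/.
velar: plain /k/, aspirated /kʰ/, ejective /kʼ/.
uvular: plain /q/, aspirated /qʰ/, ejective /qʼ/.
The dental row has no plain member, so the gap is the plain dental stop /t̪/.

/t̪/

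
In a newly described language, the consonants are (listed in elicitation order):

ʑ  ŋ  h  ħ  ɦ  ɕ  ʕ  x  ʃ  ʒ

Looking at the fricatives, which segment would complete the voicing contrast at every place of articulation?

place of articulation  voiceless  voiced  
postalveolar      ʃ         ʒ       
alveolo-palatal   ɕ         ʑ       
velar             x         —       
pharyngeal        ħ         ʕ       
glottal           h         ɦ       
The velar row has no voiced member, so the gap is the voiced velar fricative /ɣ/.

/ɣ/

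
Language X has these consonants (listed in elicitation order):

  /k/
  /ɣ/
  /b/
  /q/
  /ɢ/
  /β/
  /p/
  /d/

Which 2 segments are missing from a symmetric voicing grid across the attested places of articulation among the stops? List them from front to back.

bilabial: voiceless /p/, voiced /b/.
alveolar: voiceless —, voiced /d/.
velar: voiceless /k/, voiced —.
uvular: voiceless /q/, voiced /ɢ/.
Gaps, from front to back: alveolar lacks voiceless (/t/); velar lacks voiced (/ɡ/).

/t/, /ɡ/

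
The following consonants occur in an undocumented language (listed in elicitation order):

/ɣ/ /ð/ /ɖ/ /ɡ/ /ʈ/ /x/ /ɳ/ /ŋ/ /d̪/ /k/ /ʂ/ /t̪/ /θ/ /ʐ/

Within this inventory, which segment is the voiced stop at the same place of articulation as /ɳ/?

/ɖ/

/ɳ/ is a retroflex nasal.
The voiced stop at the same place is a voiced retroflex stop — in this inventory, /ɖ/.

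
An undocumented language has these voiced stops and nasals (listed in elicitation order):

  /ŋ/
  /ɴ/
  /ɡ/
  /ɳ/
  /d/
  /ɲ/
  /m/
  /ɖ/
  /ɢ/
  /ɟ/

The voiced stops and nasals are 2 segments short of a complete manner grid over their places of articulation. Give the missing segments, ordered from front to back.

Oral stop: /d/ (alveolar), /ɖ/ (retroflex), /ɟ/ (palatal), /ɡ/ (velar), /ɢ/ (uvular).
Nasal: /m/ (bilabial), /ɳ/ (retroflex), /ɲ/ (palatal), /ŋ/ (velar), /ɴ/ (uvular).
Gaps, from front to back: bilabial lacks oral stop (/b/); alveolar lacks nasal (/n/).

/b/, /n/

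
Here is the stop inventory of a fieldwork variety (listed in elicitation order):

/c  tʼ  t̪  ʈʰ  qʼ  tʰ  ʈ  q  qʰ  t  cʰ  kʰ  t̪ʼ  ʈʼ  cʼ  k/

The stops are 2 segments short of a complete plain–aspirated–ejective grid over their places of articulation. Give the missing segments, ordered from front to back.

Plain: /t̪/ (dental), /t/ (alveolar), /ʈ/ (retroflex), /c/ (palatal), /k/ (velar), /q/ (uvular).
Aspirated: /tʰ/ (alveolar), /ʈʰ/ (retroflex), /cʰ/ (palatal), /kʰ/ (velar), /qʰ/ (uvular).
Ejective: /t̪ʼ/ (dental), /tʼ/ (alveolar), /ʈʼ/ (retroflex), /cʼ/ (palatal), /qʼ/ (uvular).
Gaps, from front to back: dental lacks aspirated (/t̪ʰ/); velar lacks ejective (/kʼ/).

/t̪ʰ/, /kʼ/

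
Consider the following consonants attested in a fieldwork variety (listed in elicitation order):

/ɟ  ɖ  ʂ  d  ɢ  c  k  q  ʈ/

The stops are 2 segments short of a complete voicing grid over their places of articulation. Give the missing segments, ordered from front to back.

/t/, /ɡ/

alveolar: voiceless —, voiced /d/.
retroflex: voiceless /ʈ/, voiced /ɖ/.
palatal: voiceless /c/, voiced /ɟ/.
velar: voiceless /k/, voiced —.
uvular: voiceless /q/, voiced /ɢ/.
Gaps, from front to back: alveolar lacks voiceless (/t/); velar lacks voiced (/ɡ/).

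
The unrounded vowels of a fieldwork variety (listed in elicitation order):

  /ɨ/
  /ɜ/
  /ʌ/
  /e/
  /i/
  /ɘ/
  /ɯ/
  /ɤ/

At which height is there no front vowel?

low-mid

high: front /i/, central /ɨ/, back /ɯ/.
high-mid: front /e/, central /ɘ/, back /ɤ/.
low-mid: front —, central /ɜ/, back /ʌ/.
Every height has a front member except low-mid, where /ɛ/ would be expected.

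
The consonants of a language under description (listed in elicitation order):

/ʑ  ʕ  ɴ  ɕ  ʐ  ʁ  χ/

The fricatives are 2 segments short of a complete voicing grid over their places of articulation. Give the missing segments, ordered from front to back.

/ʂ/, /ħ/

retroflex: voiceless —, voiced /ʐ/.
alveolo-palatal: voiceless /ɕ/, voiced /ʑ/.
uvular: voiceless /χ/, voiced /ʁ/.
pharyngeal: voiceless —, voiced /ʕ/.
Gaps, from front to back: retroflex lacks voiceless (/ʂ/); pharyngeal lacks voiceless (/ħ/).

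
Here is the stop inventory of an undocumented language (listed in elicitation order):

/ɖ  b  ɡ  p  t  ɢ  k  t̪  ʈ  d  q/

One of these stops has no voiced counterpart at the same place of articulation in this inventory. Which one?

Bilabial: /p/ ~ /b/
Alveolar: /t/ ~ /d/
Retroflex: /ʈ/ ~ /ɖ/
Velar: /k/ ~ /ɡ/
Uvular: /q/ ~ /ɢ/
Dental: only /t̪/ (voiceless); no voiced partner.
So /t̪/ is the unpaired segment.

/t̪/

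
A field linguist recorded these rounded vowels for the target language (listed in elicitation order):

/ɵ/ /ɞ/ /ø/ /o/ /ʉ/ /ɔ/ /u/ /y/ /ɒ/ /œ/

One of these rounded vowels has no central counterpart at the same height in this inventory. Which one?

High: /y/ ~ /ʉ/ ~ /u/
High-mid: /ø/ ~ /ɵ/ ~ /o/
Low-mid: /œ/ ~ /ɞ/ ~ /ɔ/
Low: only /ɒ/ (back); no central partner.
So /ɒ/ is the unpaired segment.

/ɒ/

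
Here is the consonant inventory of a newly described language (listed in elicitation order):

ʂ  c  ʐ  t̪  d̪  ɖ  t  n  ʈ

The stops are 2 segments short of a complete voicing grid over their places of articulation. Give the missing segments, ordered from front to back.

/d/, /ɟ/

place of articulation  voiceless  voiced  
dental            t̪        d̪      
alveolar          t         —       
retroflex         ʈ         ɖ       
palatal           c         —       
Gaps, from front to back: alveolar lacks voiced (/d/); palatal lacks voiced (/ɟ/).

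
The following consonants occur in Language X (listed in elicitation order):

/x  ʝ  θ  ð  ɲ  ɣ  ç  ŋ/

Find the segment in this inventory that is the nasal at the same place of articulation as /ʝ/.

/ʝ/ is a voiced palatal fricative.
The nasal at the same place is a palatal nasal — in this inventory, /ɲ/.

/ɲ/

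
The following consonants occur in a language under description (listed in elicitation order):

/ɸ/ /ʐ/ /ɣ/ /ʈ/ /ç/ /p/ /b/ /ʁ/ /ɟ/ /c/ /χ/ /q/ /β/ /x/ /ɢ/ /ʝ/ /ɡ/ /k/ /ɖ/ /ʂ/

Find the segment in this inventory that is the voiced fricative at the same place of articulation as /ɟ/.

/ɟ/ is a voiced palatal stop.
The voiced fricative at the same place is a voiced palatal fricative — in this inventory, /ʝ/.

/ʝ/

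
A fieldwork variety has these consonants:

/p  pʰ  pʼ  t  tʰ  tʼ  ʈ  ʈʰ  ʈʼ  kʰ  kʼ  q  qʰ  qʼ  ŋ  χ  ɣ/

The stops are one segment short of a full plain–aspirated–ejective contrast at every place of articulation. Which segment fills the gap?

/k/

place of articulation  plain     aspirated  ejective
bilabial          p         pʰ        pʼ      
alveolar          t         tʰ        tʼ      
retroflex         ʈ         ʈʰ        ʈʼ      
velar             —         kʰ        kʼ      
uvular            q         qʰ        qʼ      
The velar row has no plain member, so the gap is the plain velar stop /k/.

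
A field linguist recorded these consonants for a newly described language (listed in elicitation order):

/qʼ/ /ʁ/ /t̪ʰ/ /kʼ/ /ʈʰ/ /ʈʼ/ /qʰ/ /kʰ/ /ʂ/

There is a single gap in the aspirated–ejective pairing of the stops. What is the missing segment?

/t̪ʼ/

Aspirated: /t̪ʰ/ (dental), /ʈʰ/ (retroflex), /kʰ/ (velar), /qʰ/ (uvular).
Ejective: /ʈʼ/ (retroflex), /kʼ/ (velar), /qʼ/ (uvular).
The dental row has no ejective member, so the gap is the ejective dental stop /t̪ʼ/.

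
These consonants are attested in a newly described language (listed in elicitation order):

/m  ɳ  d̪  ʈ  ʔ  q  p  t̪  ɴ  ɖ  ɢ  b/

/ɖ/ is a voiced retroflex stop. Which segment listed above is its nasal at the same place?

The nasal at the same place is a retroflex nasal — in this inventory, /ɳ/.

/ɳ/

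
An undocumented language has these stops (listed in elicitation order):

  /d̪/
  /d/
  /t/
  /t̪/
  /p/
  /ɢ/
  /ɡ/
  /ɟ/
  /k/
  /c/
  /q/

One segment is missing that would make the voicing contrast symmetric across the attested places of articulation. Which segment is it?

/b/

place of articulation  voiceless  voiced  
bilabial          p         —       
dental            t̪        d̪      
alveolar          t         d       
palatal           c         ɟ       
velar             k         ɡ       
uvular            q         ɢ       
The bilabial row has no voiced member, so the gap is the voiced bilabial stop /b/.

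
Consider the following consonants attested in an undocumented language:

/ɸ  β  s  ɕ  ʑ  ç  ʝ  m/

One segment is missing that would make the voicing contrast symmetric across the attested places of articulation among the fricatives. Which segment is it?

Voiceless: /ɸ/ (bilabial), /s/ (alveolar), /ɕ/ (alveolo-palatal), /ç/ (palatal).
Voiced: /β/ (bilabial), /ʑ/ (alveolo-palatal), /ʝ/ (palatal).
The alveolar row has no voiced member, so the gap is the voiced alveolar fricative /z/.

/z/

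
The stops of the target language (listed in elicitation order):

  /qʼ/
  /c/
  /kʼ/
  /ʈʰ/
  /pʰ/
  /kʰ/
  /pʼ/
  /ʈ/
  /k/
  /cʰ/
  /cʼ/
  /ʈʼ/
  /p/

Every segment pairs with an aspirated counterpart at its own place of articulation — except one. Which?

/qʼ/

Bilabial: /p/ ~ /pʰ/ ~ /pʼ/
Retroflex: /ʈ/ ~ /ʈʰ/ ~ /ʈʼ/
Palatal: /c/ ~ /cʰ/ ~ /cʼ/
Velar: /k/ ~ /kʰ/ ~ /kʼ/
Uvular: only /qʼ/ (ejective); no aspirated partner.
So /qʼ/ is the unpaired segment.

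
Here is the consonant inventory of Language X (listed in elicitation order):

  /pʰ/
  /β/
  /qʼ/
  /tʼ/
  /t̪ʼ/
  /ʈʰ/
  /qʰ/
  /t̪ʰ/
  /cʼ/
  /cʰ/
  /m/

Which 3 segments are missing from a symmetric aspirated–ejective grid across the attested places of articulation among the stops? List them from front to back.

bilabial: aspirated /pʰ/, ejective —.
dental: aspirated /t̪ʰ/, ejective /t̪ʼ/.
alveolar: aspirated —, ejective /tʼ/.
retroflex: aspirated /ʈʰ/, ejective —.
palatal: aspirated /cʰ/, ejective /cʼ/.
uvular: aspirated /qʰ/, ejective /qʼ/.
Gaps, from front to back: bilabial lacks ejective (/pʼ/); alveolar lacks aspirated (/tʰ/); retroflex lacks ejective (/ʈʼ/).

/pʼ/, /tʰ/, /ʈʼ/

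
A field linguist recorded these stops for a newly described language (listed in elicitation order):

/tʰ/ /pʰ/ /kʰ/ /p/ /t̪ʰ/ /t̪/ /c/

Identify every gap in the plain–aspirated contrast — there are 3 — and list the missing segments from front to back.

/t/, /cʰ/, /k/

bilabial: plain /p/, aspirated /pʰ/.
dental: plain /t̪/, aspirated /t̪ʰ/.
alveolar: plain —, aspirated /tʰ/.
palatal: plain /c/, aspirated —.
velar: plain —, aspirated /kʰ/.
Gaps, from front to back: alveolar lacks plain (/t/); palatal lacks aspirated (/cʰ/); velar lacks plain (/k/).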